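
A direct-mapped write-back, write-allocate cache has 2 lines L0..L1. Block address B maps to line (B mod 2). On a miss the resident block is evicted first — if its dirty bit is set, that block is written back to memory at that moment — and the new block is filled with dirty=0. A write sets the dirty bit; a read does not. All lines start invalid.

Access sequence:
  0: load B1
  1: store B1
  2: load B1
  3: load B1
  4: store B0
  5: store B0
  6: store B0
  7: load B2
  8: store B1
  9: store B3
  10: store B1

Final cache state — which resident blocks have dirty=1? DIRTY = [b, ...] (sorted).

0: R B1 → L1 miss [-]
1: W B1 → L1 hit [D]
2: R B1 → L1 hit [D]
3: R B1 → L1 hit [D]
4: W B0 → L0 miss [D]
5: W B0 → L0 hit [D]
6: W B0 → L0 hit [D]
7: R B2 → L0 miss wb→B0 [-]
8: W B1 → L1 hit [D]
9: W B3 → L1 miss wb→B1 [D]
10: W B1 → L1 miss wb→B3 [D]

DIRTY = [1]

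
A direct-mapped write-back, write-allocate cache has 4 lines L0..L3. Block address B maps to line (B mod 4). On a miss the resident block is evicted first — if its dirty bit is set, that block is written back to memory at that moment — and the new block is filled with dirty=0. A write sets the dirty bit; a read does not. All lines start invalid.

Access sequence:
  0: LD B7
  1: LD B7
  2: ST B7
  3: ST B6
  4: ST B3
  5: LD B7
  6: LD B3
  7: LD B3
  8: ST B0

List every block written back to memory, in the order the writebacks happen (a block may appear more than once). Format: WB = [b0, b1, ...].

0: R B7 → L3 miss [-]
1: R B7 → L3 hit [-]
2: W B7 → L3 hit [D]
3: W B6 → L2 miss [D]
4: W B3 → L3 miss wb→B7 [D]
5: R B7 → L3 miss wb→B3 [-]
6: R B3 → L3 miss [-]
7: R B3 → L3 hit [-]
8: W B0 → L0 miss [D]

WB = [7, 3]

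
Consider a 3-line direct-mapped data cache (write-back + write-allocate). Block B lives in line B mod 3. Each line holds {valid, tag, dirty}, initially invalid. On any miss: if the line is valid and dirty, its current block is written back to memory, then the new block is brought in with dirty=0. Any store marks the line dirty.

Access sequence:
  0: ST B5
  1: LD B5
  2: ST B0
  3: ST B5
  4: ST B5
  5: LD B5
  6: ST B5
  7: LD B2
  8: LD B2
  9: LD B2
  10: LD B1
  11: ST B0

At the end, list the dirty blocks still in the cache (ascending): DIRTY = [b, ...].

  0 | W B5 → L2 miss [D]
  1 | R B5 → L2 hit [D]
  2 | W B0 → L0 miss [D]
  3 | W B5 → L2 hit [D]
  4 | W B5 → L2 hit [D]
  5 | R B5 → L2 hit [D]
  6 | W B5 → L2 hit [D]
  7 | R B2 → L2 miss wb→B5 [-]
  8 | R B2 → L2 hit [-]
  9 | R B2 → L2 hit [-]
  10 | R B1 → L1 miss [-]
  11 | W B0 → L0 hit [D]

DIRTY = [0]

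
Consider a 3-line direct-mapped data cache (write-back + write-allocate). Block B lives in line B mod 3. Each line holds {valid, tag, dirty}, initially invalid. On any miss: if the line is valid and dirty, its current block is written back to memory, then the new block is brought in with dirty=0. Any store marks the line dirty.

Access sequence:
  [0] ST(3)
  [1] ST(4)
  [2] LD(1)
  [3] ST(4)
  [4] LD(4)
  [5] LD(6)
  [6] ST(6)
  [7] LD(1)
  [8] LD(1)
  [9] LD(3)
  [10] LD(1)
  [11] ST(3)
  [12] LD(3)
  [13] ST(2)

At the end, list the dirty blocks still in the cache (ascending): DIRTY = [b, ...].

0: W B3 → L0 miss [D]
1: W B4 → L1 miss [D]
2: R B1 → L1 miss wb→B4 [-]
3: W B4 → L1 miss [D]
4: R B4 → L1 hit [D]
5: R B6 → L0 miss wb→B3 [-]
6: W B6 → L0 hit [D]
7: R B1 → L1 miss wb→B4 [-]
8: R B1 → L1 hit [-]
9: R B3 → L0 miss wb→B6 [-]
10: R B1 → L1 hit [-]
11: W B3 → L0 hit [D]
12: R B3 → L0 hit [D]
13: W B2 → L2 miss [D]

DIRTY = [2, 3]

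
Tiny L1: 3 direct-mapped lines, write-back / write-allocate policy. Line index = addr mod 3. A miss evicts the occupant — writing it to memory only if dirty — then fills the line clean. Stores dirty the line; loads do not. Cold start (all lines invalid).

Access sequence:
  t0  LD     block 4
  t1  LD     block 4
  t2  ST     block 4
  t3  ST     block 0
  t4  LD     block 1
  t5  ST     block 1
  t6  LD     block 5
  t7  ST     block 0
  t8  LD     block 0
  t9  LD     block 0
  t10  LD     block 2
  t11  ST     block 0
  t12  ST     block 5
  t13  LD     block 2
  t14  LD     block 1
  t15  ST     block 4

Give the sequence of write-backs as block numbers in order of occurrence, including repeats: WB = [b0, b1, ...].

WB = [4, 5, 1]

0: R B4 -> L1 miss  d=-]
1: R B4 -> L1 hit  d=-]
2: W B4 -> L1 hit  d=D]
3: W B0 -> L0 miss  d=D]
4: R B1 -> L1 miss wb->B4  d=-]
5: W B1 -> L1 hit  d=D]
6: R B5 -> L2 miss  d=-]
7: W B0 -> L0 hit  d=D]
8: R B0 -> L0 hit  d=D]
9: R B0 -> L0 hit  d=D]
10: R B2 -> L2 miss  d=-]
11: W B0 -> L0 hit  d=D]
12: W B5 -> L2 miss  d=D]
13: R B2 -> L2 miss wb->B5  d=-]
14: R B1 -> L1 hit  d=D]
15: W B4 -> L1 miss wb->B1  d=D]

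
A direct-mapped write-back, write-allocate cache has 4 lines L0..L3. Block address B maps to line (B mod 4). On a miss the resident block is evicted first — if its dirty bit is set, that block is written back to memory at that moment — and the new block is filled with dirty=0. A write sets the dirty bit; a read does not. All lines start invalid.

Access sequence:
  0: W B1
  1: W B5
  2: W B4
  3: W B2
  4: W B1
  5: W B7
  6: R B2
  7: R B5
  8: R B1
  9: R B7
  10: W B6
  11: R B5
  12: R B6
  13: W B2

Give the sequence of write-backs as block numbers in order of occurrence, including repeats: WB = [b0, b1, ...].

WB = [1, 5, 1, 2, 6]

0: W B1 -> L1 miss  d=D]
1: W B5 -> L1 miss wb->B1  d=D]
2: W B4 -> L0 miss  d=D]
3: W B2 -> L2 miss  d=D]
4: W B1 -> L1 miss wb->B5  d=D]
5: W B7 -> L3 miss  d=D]
6: R B2 -> L2 hit  d=D]
7: R B5 -> L1 miss wb->B1  d=-]
8: R B1 -> L1 miss  d=-]
9: R B7 -> L3 hit  d=D]
10: W B6 -> L2 miss wb->B2  d=D]
11: R B5 -> L1 miss  d=-]
12: R B6 -> L2 hit  d=D]
13: W B2 -> L2 miss wb->B6  d=D]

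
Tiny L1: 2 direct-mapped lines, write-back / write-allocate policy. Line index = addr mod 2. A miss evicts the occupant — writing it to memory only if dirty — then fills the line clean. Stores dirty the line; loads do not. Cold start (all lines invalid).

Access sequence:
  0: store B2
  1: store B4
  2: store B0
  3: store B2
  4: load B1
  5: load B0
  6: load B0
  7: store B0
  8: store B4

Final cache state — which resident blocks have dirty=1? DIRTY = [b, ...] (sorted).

DIRTY = [4]

0: W B2 -> L0 miss  d=D]
1: W B4 -> L0 miss wb->B2  d=D]
2: W B0 -> L0 miss wb->B4  d=D]
3: W B2 -> L0 miss wb->B0  d=D]
4: R B1 -> L1 miss  d=-]
5: R B0 -> L0 miss wb->B2  d=-]
6: R B0 -> L0 hit  d=-]
7: W B0 -> L0 hit  d=D]
8: W B4 -> L0 miss wb->B0  d=D]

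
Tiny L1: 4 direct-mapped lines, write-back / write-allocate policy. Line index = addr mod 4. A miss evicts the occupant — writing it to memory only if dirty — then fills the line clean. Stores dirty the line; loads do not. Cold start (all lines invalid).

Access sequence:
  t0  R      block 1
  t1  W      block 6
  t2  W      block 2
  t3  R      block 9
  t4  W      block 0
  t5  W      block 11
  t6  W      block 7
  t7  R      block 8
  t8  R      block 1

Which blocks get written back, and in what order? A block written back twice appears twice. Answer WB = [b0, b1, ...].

WB = [6, 11, 0]

  0 | R B1 → L1 miss [-]
  1 | W B6 → L2 miss [D]
  2 | W B2 → L2 miss wb→B6 [D]
  3 | R B9 → L1 miss [-]
  4 | W B0 → L0 miss [D]
  5 | W B11 → L3 miss [D]
  6 | W B7 → L3 miss wb→B11 [D]
  7 | R B8 → L0 miss wb→B0 [-]
  8 | R B1 → L1 miss [-]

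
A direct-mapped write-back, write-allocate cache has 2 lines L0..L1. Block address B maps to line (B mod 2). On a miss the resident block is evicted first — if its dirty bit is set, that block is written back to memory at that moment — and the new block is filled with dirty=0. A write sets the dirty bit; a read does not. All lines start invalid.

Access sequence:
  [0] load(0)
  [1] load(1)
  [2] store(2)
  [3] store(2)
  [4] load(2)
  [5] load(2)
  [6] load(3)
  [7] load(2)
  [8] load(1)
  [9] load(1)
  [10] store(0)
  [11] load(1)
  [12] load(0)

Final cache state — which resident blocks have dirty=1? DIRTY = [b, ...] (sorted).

0: R B0 -> L0 miss  d=-]
1: R B1 -> L1 miss  d=-]
2: W B2 -> L0 miss  d=D]
3: W B2 -> L0 hit  d=D]
4: R B2 -> L0 hit  d=D]
5: R B2 -> L0 hit  d=D]
6: R B3 -> L1 miss  d=-]
7: R B2 -> L0 hit  d=D]
8: R B1 -> L1 miss  d=-]
9: R B1 -> L1 hit  d=-]
10: W B0 -> L0 miss wb->B2  d=D]
11: R B1 -> L1 hit  d=-]
12: R B0 -> L0 hit  d=D]

DIRTY = [0]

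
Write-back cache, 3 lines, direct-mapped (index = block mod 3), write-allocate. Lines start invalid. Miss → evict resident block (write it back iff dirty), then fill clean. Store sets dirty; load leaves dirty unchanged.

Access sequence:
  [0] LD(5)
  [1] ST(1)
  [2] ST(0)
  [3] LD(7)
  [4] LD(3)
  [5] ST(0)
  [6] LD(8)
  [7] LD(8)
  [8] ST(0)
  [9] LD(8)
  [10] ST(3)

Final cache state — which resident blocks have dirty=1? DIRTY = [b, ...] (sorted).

DIRTY = [3]

0: R B5 -> L2 miss  d=-]
1: W B1 -> L1 miss  d=D]
2: W B0 -> L0 miss  d=D]
3: R B7 -> L1 miss wb->B1  d=-]
4: R B3 -> L0 miss wb->B0  d=-]
5: W B0 -> L0 miss  d=D]
6: R B8 -> L2 miss  d=-]
7: R B8 -> L2 hit  d=-]
8: W B0 -> L0 hit  d=D]
9: R B8 -> L2 hit  d=-]
10: W B3 -> L0 miss wb->B0  d=D]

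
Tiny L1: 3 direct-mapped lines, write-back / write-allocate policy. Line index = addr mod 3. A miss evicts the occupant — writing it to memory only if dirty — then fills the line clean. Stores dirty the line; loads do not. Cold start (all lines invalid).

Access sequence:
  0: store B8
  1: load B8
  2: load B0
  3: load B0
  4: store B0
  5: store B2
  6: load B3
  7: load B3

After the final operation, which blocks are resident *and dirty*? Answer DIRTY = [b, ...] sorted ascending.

DIRTY = [2]

0: W B8 -> L2 miss  d=D]
1: R B8 -> L2 hit  d=D]
2: R B0 -> L0 miss  d=-]
3: R B0 -> L0 hit  d=-]
4: W B0 -> L0 hit  d=D]
5: W B2 -> L2 miss wb->B8  d=D]
6: R B3 -> L0 miss wb->B0  d=-]
7: R B3 -> L0 hit  d=-]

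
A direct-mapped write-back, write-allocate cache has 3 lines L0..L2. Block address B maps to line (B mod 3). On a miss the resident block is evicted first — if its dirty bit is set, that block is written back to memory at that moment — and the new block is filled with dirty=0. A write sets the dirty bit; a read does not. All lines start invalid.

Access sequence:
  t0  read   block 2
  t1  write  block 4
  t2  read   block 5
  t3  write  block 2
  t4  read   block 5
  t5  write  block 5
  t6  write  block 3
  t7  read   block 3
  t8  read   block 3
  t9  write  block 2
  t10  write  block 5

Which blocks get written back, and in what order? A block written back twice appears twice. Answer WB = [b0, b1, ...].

0: R B2 → L2 miss [-]
1: W B4 → L1 miss [D]
2: R B5 → L2 miss [-]
3: W B2 → L2 miss [D]
4: R B5 → L2 miss wb→B2 [-]
5: W B5 → L2 hit [D]
6: W B3 → L0 miss [D]
7: R B3 → L0 hit [D]
8: R B3 → L0 hit [D]
9: W B2 → L2 miss wb→B5 [D]
10: W B5 → L2 miss wb→B2 [D]

WB = [2, 5, 2]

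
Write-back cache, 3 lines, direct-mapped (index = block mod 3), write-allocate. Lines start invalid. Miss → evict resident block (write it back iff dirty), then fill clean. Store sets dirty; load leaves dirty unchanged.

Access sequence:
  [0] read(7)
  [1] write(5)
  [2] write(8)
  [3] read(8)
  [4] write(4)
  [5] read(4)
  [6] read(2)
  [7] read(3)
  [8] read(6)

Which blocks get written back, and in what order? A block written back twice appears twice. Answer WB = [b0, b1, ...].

WB = [5, 8]

0: R B7 -> L1 miss  d=-]
1: W B5 -> L2 miss  d=D]
2: W B8 -> L2 miss wb->B5  d=D]
3: R B8 -> L2 hit  d=D]
4: W B4 -> L1 miss  d=D]
5: R B4 -> L1 hit  d=D]
6: R B2 -> L2 miss wb->B8  d=-]
7: R B3 -> L0 miss  d=-]
8: R B6 -> L0 miss  d=-]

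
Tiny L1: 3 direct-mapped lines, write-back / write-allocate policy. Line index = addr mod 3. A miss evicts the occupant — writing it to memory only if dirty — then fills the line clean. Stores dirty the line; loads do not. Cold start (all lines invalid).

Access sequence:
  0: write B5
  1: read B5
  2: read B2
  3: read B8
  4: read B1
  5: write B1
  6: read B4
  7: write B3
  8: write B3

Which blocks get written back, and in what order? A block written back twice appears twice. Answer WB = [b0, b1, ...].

WB = [5, 1]

0: W B5 → L2 miss [D]
1: R B5 → L2 hit [D]
2: R B2 → L2 miss wb→B5 [-]
3: R B8 → L2 miss [-]
4: R B1 → L1 miss [-]
5: W B1 → L1 hit [D]
6: R B4 → L1 miss wb→B1 [-]
7: W B3 → L0 miss [D]
8: W B3 → L0 hit [D]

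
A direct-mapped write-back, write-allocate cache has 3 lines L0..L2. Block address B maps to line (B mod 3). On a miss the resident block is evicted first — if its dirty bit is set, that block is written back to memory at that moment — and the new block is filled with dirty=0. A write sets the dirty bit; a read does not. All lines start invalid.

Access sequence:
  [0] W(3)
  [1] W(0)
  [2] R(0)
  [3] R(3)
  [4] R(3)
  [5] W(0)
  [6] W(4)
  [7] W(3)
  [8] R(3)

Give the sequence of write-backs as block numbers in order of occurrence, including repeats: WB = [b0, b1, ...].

0: W B3 -> L0 miss  d=D]
1: W B0 -> L0 miss wb->B3  d=D]
2: R B0 -> L0 hit  d=D]
3: R B3 -> L0 miss wb->B0  d=-]
4: R B3 -> L0 hit  d=-]
5: W B0 -> L0 miss  d=D]
6: W B4 -> L1 miss  d=D]
7: W B3 -> L0 miss wb->B0  d=D]
8: R B3 -> L0 hit  d=D]

WB = [3, 0, 0]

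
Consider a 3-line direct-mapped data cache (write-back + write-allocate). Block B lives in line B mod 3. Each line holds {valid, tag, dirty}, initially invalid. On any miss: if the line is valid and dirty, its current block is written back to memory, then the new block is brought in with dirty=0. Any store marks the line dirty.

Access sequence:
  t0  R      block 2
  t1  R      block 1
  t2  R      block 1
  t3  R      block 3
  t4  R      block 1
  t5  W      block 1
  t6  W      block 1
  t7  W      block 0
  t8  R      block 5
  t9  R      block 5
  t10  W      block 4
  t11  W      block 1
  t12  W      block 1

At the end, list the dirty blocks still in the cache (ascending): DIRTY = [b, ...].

DIRTY = [0, 1]

  0 | R B2 → L2 miss [-]
  1 | R B1 → L1 miss [-]
  2 | R B1 → L1 hit [-]
  3 | R B3 → L0 miss [-]
  4 | R B1 → L1 hit [-]
  5 | W B1 → L1 hit [D]
  6 | W B1 → L1 hit [D]
  7 | W B0 → L0 miss [D]
  8 | R B5 → L2 miss [-]
  9 | R B5 → L2 hit [-]
  10 | W B4 → L1 miss wb→B1 [D]
  11 | W B1 → L1 miss wb→B4 [D]
  12 | W B1 → L1 hit [D]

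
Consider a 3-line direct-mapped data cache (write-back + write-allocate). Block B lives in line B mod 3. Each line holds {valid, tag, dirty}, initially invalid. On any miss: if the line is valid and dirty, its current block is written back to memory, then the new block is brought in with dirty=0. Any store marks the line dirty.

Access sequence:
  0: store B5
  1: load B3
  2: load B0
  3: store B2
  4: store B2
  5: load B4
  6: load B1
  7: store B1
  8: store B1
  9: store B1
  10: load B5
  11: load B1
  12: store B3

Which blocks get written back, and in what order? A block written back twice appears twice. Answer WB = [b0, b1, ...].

  0 | W B5 → L2 miss [D]
  1 | R B3 → L0 miss [-]
  2 | R B0 → L0 miss [-]
  3 | W B2 → L2 miss wb→B5 [D]
  4 | W B2 → L2 hit [D]
  5 | R B4 → L1 miss [-]
  6 | R B1 → L1 miss [-]
  7 | W B1 → L1 hit [D]
  8 | W B1 → L1 hit [D]
  9 | W B1 → L1 hit [D]
  10 | R B5 → L2 miss wb→B2 [-]
  11 | R B1 → L1 hit [D]
  12 | W B3 → L0 miss [D]

WB = [5, 2]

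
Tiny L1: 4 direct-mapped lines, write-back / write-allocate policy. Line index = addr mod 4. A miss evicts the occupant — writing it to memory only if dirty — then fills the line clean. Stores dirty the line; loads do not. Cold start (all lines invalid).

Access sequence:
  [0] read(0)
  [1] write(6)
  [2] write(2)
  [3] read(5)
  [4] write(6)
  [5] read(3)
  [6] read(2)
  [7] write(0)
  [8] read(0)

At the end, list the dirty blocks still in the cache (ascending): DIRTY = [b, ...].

  0 | R B0 → L0 miss [-]
  1 | W B6 → L2 miss [D]
  2 | W B2 → L2 miss wb→B6 [D]
  3 | R B5 → L1 miss [-]
  4 | W B6 → L2 miss wb→B2 [D]
  5 | R B3 → L3 miss [-]
  6 | R B2 → L2 miss wb→B6 [-]
  7 | W B0 → L0 hit [D]
  8 | R B0 → L0 hit [D]

DIRTY = [0]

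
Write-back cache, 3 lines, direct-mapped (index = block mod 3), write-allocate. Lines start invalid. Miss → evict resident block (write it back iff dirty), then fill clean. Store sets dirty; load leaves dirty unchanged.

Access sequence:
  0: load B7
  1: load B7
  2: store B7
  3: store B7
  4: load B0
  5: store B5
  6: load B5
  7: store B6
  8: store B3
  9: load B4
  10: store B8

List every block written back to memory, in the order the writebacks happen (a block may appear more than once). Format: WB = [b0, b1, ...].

0: R B7 -> L1 miss  d=-]
1: R B7 -> L1 hit  d=-]
2: W B7 -> L1 hit  d=D]
3: W B7 -> L1 hit  d=D]
4: R B0 -> L0 miss  d=-]
5: W B5 -> L2 miss  d=D]
6: R B5 -> L2 hit  d=D]
7: W B6 -> L0 miss  d=D]
8: W B3 -> L0 miss wb->B6  d=D]
9: R B4 -> L1 miss wb->B7  d=-]
10: W B8 -> L2 miss wb->B5  d=D]

WB = [6, 7, 5]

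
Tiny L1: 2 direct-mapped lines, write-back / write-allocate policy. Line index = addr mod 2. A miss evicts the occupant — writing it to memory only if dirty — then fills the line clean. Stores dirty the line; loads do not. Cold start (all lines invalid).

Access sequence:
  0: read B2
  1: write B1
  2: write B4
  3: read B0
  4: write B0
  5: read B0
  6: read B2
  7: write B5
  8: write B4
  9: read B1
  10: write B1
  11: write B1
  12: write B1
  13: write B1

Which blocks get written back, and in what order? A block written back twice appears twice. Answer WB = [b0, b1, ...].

0: R B2 -> L0 miss  d=-]
1: W B1 -> L1 miss  d=D]
2: W B4 -> L0 miss  d=D]
3: R B0 -> L0 miss wb->B4  d=-]
4: W B0 -> L0 hit  d=D]
5: R B0 -> L0 hit  d=D]
6: R B2 -> L0 miss wb->B0  d=-]
7: W B5 -> L1 miss wb->B1  d=D]
8: W B4 -> L0 miss  d=D]
9: R B1 -> L1 miss wb->B5  d=-]
10: W B1 -> L1 hit  d=D]
11: W B1 -> L1 hit  d=D]
12: W B1 -> L1 hit  d=D]
13: W B1 -> L1 hit  d=D]

WB = [4, 0, 1, 5]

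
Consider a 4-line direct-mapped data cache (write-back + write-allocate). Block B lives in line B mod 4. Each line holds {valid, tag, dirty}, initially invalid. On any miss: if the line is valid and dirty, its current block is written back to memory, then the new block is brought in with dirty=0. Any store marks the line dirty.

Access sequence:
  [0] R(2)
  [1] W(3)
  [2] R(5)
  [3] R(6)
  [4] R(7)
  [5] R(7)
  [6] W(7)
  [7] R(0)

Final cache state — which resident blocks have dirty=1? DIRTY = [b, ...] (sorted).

  0 | R B2 → L2 miss [-]
  1 | W B3 → L3 miss [D]
  2 | R B5 → L1 miss [-]
  3 | R B6 → L2 miss [-]
  4 | R B7 → L3 miss wb→B3 [-]
  5 | R B7 → L3 hit [-]
  6 | W B7 → L3 hit [D]
  7 | R B0 → L0 miss [-]

DIRTY = [7]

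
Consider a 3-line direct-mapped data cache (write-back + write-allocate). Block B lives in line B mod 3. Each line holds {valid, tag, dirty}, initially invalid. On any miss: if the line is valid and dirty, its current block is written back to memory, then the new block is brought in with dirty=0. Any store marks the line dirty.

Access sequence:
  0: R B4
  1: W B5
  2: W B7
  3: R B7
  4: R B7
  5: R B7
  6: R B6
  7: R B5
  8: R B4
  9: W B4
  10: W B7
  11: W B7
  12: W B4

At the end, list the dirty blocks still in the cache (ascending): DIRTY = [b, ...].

DIRTY = [4, 5]

0: R B4 → L1 miss [-]
1: W B5 → L2 miss [D]
2: W B7 → L1 miss [D]
3: R B7 → L1 hit [D]
4: R B7 → L1 hit [D]
5: R B7 → L1 hit [D]
6: R B6 → L0 miss [-]
7: R B5 → L2 hit [D]
8: R B4 → L1 miss wb→B7 [-]
9: W B4 → L1 hit [D]
10: W B7 → L1 miss wb→B4 [D]
11: W B7 → L1 hit [D]
12: W B4 → L1 miss wb→B7 [D]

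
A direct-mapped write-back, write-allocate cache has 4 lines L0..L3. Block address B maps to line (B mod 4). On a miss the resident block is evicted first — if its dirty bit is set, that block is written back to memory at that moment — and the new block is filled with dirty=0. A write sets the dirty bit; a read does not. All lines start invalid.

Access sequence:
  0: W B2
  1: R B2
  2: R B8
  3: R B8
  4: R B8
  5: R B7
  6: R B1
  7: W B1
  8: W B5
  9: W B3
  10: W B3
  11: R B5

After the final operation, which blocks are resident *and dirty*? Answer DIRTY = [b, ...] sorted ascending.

DIRTY = [2, 3, 5]

  0 | W B2 → L2 miss [D]
  1 | R B2 → L2 hit [D]
  2 | R B8 → L0 miss [-]
  3 | R B8 → L0 hit [-]
  4 | R B8 → L0 hit [-]
  5 | R B7 → L3 miss [-]
  6 | R B1 → L1 miss [-]
  7 | W B1 → L1 hit [D]
  8 | W B5 → L1 miss wb→B1 [D]
  9 | W B3 → L3 miss [D]
  10 | W B3 → L3 hit [D]
  11 | R B5 → L1 hit [D]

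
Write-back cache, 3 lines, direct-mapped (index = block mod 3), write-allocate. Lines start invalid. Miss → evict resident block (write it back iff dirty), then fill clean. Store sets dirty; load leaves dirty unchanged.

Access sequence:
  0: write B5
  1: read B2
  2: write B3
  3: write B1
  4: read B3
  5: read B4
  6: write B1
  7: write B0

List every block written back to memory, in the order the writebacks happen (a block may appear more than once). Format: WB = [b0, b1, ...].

  0 | W B5 → L2 miss [D]
  1 | R B2 → L2 miss wb→B5 [-]
  2 | W B3 → L0 miss [D]
  3 | W B1 → L1 miss [D]
  4 | R B3 → L0 hit [D]
  5 | R B4 → L1 miss wb→B1 [-]
  6 | W B1 → L1 miss [D]
  7 | W B0 → L0 miss wb→B3 [D]

WB = [5, 1, 3]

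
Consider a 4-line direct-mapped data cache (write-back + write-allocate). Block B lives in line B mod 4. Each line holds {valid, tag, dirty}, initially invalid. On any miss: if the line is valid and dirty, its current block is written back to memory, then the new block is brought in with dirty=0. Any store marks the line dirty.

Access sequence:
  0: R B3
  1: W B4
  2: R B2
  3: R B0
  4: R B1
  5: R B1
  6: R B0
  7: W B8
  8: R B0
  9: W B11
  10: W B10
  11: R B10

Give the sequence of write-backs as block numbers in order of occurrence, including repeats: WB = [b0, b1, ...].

WB = [4, 8]

0: R B3 -> L3 miss  d=-]
1: W B4 -> L0 miss  d=D]
2: R B2 -> L2 miss  d=-]
3: R B0 -> L0 miss wb->B4  d=-]
4: R B1 -> L1 miss  d=-]
5: R B1 -> L1 hit  d=-]
6: R B0 -> L0 hit  d=-]
7: W B8 -> L0 miss  d=D]
8: R B0 -> L0 miss wb->B8  d=-]
9: W B11 -> L3 miss  d=D]
10: W B10 -> L2 miss  d=D]
11: R B10 -> L2 hit  d=D]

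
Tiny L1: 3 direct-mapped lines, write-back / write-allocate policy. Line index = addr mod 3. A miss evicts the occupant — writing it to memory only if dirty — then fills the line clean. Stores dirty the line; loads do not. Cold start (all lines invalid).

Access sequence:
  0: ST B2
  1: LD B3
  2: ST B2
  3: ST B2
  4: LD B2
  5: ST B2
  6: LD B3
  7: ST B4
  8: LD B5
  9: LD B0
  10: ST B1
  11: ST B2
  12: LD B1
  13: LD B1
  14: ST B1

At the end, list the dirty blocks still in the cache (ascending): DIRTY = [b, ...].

DIRTY = [1, 2]

  0 | W B2 → L2 miss [D]
  1 | R B3 → L0 miss [-]
  2 | W B2 → L2 hit [D]
  3 | W B2 → L2 hit [D]
  4 | R B2 → L2 hit [D]
  5 | W B2 → L2 hit [D]
  6 | R B3 → L0 hit [-]
  7 | W B4 → L1 miss [D]
  8 | R B5 → L2 miss wb→B2 [-]
  9 | R B0 → L0 miss [-]
  10 | W B1 → L1 miss wb→B4 [D]
  11 | W B2 → L2 miss [D]
  12 | R B1 → L1 hit [D]
  13 | R B1 → L1 hit [D]
  14 | W B1 → L1 hit [D]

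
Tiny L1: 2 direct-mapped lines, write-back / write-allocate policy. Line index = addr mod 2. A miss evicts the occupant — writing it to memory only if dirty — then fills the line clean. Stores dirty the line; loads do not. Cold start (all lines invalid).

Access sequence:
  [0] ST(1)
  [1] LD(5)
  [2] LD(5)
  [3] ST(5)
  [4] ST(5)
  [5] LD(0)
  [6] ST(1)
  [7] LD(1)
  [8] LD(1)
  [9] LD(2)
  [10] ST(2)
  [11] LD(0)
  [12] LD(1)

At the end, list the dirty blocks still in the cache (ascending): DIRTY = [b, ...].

0: W B1 → L1 miss [D]
1: R B5 → L1 miss wb→B1 [-]
2: R B5 → L1 hit [-]
3: W B5 → L1 hit [D]
4: W B5 → L1 hit [D]
5: R B0 → L0 miss [-]
6: W B1 → L1 miss wb→B5 [D]
7: R B1 → L1 hit [D]
8: R B1 → L1 hit [D]
9: R B2 → L0 miss [-]
10: W B2 → L0 hit [D]
11: R B0 → L0 miss wb→B2 [-]
12: R B1 → L1 hit [D]

DIRTY = [1]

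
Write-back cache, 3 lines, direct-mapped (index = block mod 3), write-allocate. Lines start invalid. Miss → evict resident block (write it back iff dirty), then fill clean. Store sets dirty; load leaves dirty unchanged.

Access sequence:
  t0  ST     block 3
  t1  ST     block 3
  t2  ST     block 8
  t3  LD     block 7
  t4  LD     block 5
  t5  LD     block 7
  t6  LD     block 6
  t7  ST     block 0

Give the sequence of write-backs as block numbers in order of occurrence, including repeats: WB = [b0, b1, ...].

0: W B3 -> L0 miss  d=D]
1: W B3 -> L0 hit  d=D]
2: W B8 -> L2 miss  d=D]
3: R B7 -> L1 miss  d=-]
4: R B5 -> L2 miss wb->B8  d=-]
5: R B7 -> L1 hit  d=-]
6: R B6 -> L0 miss wb->B3  d=-]
7: W B0 -> L0 miss  d=D]

WB = [8, 3]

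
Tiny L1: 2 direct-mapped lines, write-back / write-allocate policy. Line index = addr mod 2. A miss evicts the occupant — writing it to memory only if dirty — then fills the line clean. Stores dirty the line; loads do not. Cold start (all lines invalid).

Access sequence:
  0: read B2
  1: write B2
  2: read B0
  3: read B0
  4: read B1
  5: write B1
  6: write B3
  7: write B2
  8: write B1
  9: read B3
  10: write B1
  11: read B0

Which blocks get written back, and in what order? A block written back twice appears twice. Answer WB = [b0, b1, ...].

0: R B2 -> L0 miss  d=-]
1: W B2 -> L0 hit  d=D]
2: R B0 -> L0 miss wb->B2  d=-]
3: R B0 -> L0 hit  d=-]
4: R B1 -> L1 miss  d=-]
5: W B1 -> L1 hit  d=D]
6: W B3 -> L1 miss wb->B1  d=D]
7: W B2 -> L0 miss  d=D]
8: W B1 -> L1 miss wb->B3  d=D]
9: R B3 -> L1 miss wb->B1  d=-]
10: W B1 -> L1 miss  d=D]
11: R B0 -> L0 miss wb->B2  d=-]

WB = [2, 1, 3, 1, 2]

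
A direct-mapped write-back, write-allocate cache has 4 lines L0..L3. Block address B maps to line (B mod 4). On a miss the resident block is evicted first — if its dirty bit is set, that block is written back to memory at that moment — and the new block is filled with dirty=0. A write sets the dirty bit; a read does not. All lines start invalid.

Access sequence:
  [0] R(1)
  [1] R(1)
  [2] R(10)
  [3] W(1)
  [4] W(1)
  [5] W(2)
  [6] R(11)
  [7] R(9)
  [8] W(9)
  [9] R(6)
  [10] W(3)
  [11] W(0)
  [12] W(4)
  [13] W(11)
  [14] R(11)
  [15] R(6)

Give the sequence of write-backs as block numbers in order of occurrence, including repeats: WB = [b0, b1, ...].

0: R B1 -> L1 miss  d=-]
1: R B1 -> L1 hit  d=-]
2: R B10 -> L2 miss  d=-]
3: W B1 -> L1 hit  d=D]
4: W B1 -> L1 hit  d=D]
5: W B2 -> L2 miss  d=D]
6: R B11 -> L3 miss  d=-]
7: R B9 -> L1 miss wb->B1  d=-]
8: W B9 -> L1 hit  d=D]
9: R B6 -> L2 miss wb->B2  d=-]
10: W B3 -> L3 miss  d=D]
11: W B0 -> L0 miss  d=D]
12: W B4 -> L0 miss wb->B0  d=D]
13: W B11 -> L3 miss wb->B3  d=D]
14: R B11 -> L3 hit  d=D]
15: R B6 -> L2 hit  d=-]

WB = [1, 2, 0, 3]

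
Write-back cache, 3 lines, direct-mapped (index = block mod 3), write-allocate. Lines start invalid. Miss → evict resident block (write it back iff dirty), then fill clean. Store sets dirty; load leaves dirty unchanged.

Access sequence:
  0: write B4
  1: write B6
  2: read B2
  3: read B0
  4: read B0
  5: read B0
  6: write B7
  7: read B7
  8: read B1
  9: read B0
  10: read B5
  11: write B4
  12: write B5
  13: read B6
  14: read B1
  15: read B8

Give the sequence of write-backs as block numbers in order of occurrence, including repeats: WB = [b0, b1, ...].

WB = [6, 4, 7, 4, 5]

0: W B4 → L1 miss [D]
1: W B6 → L0 miss [D]
2: R B2 → L2 miss [-]
3: R B0 → L0 miss wb→B6 [-]
4: R B0 → L0 hit [-]
5: R B0 → L0 hit [-]
6: W B7 → L1 miss wb→B4 [D]
7: R B7 → L1 hit [D]
8: R B1 → L1 miss wb→B7 [-]
9: R B0 → L0 hit [-]
10: R B5 → L2 miss [-]
11: W B4 → L1 miss [D]
12: W B5 → L2 hit [D]
13: R B6 → L0 miss [-]
14: R B1 → L1 miss wb→B4 [-]
15: R B8 → L2 miss wb→B5 [-]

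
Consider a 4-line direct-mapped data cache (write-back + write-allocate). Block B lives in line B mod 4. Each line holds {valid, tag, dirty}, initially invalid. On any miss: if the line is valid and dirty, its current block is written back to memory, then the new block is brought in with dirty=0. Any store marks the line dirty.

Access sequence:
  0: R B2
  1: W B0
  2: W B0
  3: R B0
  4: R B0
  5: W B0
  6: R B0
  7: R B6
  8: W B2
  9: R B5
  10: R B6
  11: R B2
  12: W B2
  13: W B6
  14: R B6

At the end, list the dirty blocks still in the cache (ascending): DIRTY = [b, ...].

0: R B2 -> L2 miss  d=-]
1: W B0 -> L0 miss  d=D]
2: W B0 -> L0 hit  d=D]
3: R B0 -> L0 hit  d=D]
4: R B0 -> L0 hit  d=D]
5: W B0 -> L0 hit  d=D]
6: R B0 -> L0 hit  d=D]
7: R B6 -> L2 miss  d=-]
8: W B2 -> L2 miss  d=D]
9: R B5 -> L1 miss  d=-]
10: R B6 -> L2 miss wb->B2  d=-]
11: R B2 -> L2 miss  d=-]
12: W B2 -> L2 hit  d=D]
13: W B6 -> L2 miss wb->B2  d=D]
14: R B6 -> L2 hit  d=D]

DIRTY = [0, 6]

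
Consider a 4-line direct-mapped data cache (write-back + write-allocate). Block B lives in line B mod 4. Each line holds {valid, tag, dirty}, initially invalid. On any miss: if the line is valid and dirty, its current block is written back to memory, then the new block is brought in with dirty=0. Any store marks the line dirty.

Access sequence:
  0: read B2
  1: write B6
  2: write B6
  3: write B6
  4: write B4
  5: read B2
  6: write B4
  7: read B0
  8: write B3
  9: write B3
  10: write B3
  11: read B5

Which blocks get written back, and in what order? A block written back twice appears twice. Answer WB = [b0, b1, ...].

0: R B2 -> L2 miss  d=-]
1: W B6 -> L2 miss  d=D]
2: W B6 -> L2 hit  d=D]
3: W B6 -> L2 hit  d=D]
4: W B4 -> L0 miss  d=D]
5: R B2 -> L2 miss wb->B6  d=-]
6: W B4 -> L0 hit  d=D]
7: R B0 -> L0 miss wb->B4  d=-]
8: W B3 -> L3 miss  d=D]
9: W B3 -> L3 hit  d=D]
10: W B3 -> L3 hit  d=D]
11: R B5 -> L1 miss  d=-]

WB = [6, 4]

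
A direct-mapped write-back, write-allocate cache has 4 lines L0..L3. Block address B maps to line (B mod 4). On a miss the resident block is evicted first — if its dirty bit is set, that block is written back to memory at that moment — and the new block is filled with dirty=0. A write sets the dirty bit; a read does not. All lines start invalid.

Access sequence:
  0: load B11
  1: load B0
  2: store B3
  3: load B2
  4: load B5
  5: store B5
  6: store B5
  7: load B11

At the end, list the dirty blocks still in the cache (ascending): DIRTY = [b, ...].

DIRTY = [5]

  0 | R B11 → L3 miss [-]
  1 | R B0 → L0 miss [-]
  2 | W B3 → L3 miss [D]
  3 | R B2 → L2 miss [-]
  4 | R B5 → L1 miss [-]
  5 | W B5 → L1 hit [D]
  6 | W B5 → L1 hit [D]
  7 | R B11 → L3 miss wb→B3 [-]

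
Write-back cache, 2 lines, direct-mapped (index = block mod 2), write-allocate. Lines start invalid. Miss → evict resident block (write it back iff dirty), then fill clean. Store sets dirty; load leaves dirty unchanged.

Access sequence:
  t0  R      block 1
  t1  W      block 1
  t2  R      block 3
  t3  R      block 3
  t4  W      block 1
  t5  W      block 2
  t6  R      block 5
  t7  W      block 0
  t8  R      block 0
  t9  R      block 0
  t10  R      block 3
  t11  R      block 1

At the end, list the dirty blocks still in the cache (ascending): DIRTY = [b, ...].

  0 | R B1 → L1 miss [-]
  1 | W B1 → L1 hit [D]
  2 | R B3 → L1 miss wb→B1 [-]
  3 | R B3 → L1 hit [-]
  4 | W B1 → L1 miss [D]
  5 | W B2 → L0 miss [D]
  6 | R B5 → L1 miss wb→B1 [-]
  7 | W B0 → L0 miss wb→B2 [D]
  8 | R B0 → L0 hit [D]
  9 | R B0 → L0 hit [D]
  10 | R B3 → L1 miss [-]
  11 | R B1 → L1 miss [-]

DIRTY = [0]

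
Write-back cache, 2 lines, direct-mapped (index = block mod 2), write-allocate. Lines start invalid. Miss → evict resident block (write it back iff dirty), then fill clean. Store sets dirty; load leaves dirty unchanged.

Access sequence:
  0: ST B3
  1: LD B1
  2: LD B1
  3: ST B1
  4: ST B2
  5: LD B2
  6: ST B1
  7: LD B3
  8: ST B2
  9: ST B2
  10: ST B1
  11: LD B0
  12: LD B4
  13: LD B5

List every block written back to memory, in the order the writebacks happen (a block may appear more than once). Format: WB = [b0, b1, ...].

0: W B3 → L1 miss [D]
1: R B1 → L1 miss wb→B3 [-]
2: R B1 → L1 hit [-]
3: W B1 → L1 hit [D]
4: W B2 → L0 miss [D]
5: R B2 → L0 hit [D]
6: W B1 → L1 hit [D]
7: R B3 → L1 miss wb→B1 [-]
8: W B2 → L0 hit [D]
9: W B2 → L0 hit [D]
10: W B1 → L1 miss [D]
11: R B0 → L0 miss wb→B2 [-]
12: R B4 → L0 miss [-]
13: R B5 → L1 miss wb→B1 [-]

WB = [3, 1, 2, 1]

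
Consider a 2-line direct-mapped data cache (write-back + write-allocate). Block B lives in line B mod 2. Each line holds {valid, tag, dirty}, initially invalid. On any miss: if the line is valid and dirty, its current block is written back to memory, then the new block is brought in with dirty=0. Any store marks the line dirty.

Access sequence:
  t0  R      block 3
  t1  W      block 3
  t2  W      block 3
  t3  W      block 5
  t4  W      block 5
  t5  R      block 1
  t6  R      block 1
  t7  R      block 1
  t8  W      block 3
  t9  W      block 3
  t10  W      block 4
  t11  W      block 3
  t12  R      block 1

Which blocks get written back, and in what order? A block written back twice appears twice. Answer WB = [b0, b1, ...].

0: R B3 -> L1 miss  d=-]
1: W B3 -> L1 hit  d=D]
2: W B3 -> L1 hit  d=D]
3: W B5 -> L1 miss wb->B3  d=D]
4: W B5 -> L1 hit  d=D]
5: R B1 -> L1 miss wb->B5  d=-]
6: R B1 -> L1 hit  d=-]
7: R B1 -> L1 hit  d=-]
8: W B3 -> L1 miss  d=D]
9: W B3 -> L1 hit  d=D]
10: W B4 -> L0 miss  d=D]
11: W B3 -> L1 hit  d=D]
12: R B1 -> L1 miss wb->B3  d=-]

WB = [3, 5, 3]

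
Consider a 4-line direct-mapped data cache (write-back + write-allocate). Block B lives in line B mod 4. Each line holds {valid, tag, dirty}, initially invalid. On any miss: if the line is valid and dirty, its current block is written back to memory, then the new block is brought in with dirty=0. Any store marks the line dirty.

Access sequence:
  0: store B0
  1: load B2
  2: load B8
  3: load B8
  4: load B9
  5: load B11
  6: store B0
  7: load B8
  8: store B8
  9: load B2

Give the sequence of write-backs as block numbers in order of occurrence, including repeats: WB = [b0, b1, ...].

WB = [0, 0]

0: W B0 → L0 miss [D]
1: R B2 → L2 miss [-]
2: R B8 → L0 miss wb→B0 [-]
3: R B8 → L0 hit [-]
4: R B9 → L1 miss [-]
5: R B11 → L3 miss [-]
6: W B0 → L0 miss [D]
7: R B8 → L0 miss wb→B0 [-]
8: W B8 → L0 hit [D]
9: R B2 → L2 hit [-]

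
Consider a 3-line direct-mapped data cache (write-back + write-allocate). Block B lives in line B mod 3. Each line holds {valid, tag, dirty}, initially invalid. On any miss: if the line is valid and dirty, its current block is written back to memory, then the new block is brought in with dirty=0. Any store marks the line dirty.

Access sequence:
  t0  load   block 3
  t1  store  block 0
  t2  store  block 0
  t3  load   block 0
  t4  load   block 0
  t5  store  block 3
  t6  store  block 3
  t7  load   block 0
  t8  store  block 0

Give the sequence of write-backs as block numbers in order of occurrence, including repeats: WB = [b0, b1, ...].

0: R B3 → L0 miss [-]
1: W B0 → L0 miss [D]
2: W B0 → L0 hit [D]
3: R B0 → L0 hit [D]
4: R B0 → L0 hit [D]
5: W B3 → L0 miss wb→B0 [D]
6: W B3 → L0 hit [D]
7: R B0 → L0 miss wb→B3 [-]
8: W B0 → L0 hit [D]

WB = [0, 3]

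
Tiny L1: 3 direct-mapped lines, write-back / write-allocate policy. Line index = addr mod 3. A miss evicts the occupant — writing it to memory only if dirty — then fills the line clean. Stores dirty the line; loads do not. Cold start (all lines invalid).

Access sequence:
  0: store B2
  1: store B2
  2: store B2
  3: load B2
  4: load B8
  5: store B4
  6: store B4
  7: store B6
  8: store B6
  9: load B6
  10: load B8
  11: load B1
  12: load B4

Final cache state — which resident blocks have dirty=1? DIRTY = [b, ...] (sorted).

DIRTY = [6]

0: W B2 → L2 miss [D]
1: W B2 → L2 hit [D]
2: W B2 → L2 hit [D]
3: R B2 → L2 hit [D]
4: R B8 → L2 miss wb→B2 [-]
5: W B4 → L1 miss [D]
6: W B4 → L1 hit [D]
7: W B6 → L0 miss [D]
8: W B6 → L0 hit [D]
9: R B6 → L0 hit [D]
10: R B8 → L2 hit [-]
11: R B1 → L1 miss wb→B4 [-]
12: R B4 → L1 miss [-]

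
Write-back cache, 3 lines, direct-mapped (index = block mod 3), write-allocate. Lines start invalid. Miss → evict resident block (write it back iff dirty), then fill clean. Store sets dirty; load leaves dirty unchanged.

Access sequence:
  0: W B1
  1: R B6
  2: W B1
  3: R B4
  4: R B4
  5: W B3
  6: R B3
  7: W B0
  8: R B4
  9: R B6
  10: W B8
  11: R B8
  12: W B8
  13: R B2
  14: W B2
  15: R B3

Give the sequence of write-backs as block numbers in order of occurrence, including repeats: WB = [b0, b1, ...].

  0 | W B1 → L1 miss [D]
  1 | R B6 → L0 miss [-]
  2 | W B1 → L1 hit [D]
  3 | R B4 → L1 miss wb→B1 [-]
  4 | R B4 → L1 hit [-]
  5 | W B3 → L0 miss [D]
  6 | R B3 → L0 hit [D]
  7 | W B0 → L0 miss wb→B3 [D]
  8 | R B4 → L1 hit [-]
  9 | R B6 → L0 miss wb→B0 [-]
  10 | W B8 → L2 miss [D]
  11 | R B8 → L2 hit [D]
  12 | W B8 → L2 hit [D]
  13 | R B2 → L2 miss wb→B8 [-]
  14 | W B2 → L2 hit [D]
  15 | R B3 → L0 miss [-]

WB = [1, 3, 0, 8]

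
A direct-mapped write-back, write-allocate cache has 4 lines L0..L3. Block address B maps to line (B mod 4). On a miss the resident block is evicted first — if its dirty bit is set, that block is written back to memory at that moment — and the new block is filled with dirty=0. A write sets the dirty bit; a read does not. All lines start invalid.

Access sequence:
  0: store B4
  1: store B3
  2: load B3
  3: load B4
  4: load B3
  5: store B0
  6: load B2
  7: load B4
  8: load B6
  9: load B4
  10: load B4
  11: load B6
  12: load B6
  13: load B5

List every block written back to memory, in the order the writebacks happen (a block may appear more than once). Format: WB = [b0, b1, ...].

0: W B4 → L0 miss [D]
1: W B3 → L3 miss [D]
2: R B3 → L3 hit [D]
3: R B4 → L0 hit [D]
4: R B3 → L3 hit [D]
5: W B0 → L0 miss wb→B4 [D]
6: R B2 → L2 miss [-]
7: R B4 → L0 miss wb→B0 [-]
8: R B6 → L2 miss [-]
9: R B4 → L0 hit [-]
10: R B4 → L0 hit [-]
11: R B6 → L2 hit [-]
12: R B6 → L2 hit [-]
13: R B5 → L1 miss [-]

WB = [4, 0]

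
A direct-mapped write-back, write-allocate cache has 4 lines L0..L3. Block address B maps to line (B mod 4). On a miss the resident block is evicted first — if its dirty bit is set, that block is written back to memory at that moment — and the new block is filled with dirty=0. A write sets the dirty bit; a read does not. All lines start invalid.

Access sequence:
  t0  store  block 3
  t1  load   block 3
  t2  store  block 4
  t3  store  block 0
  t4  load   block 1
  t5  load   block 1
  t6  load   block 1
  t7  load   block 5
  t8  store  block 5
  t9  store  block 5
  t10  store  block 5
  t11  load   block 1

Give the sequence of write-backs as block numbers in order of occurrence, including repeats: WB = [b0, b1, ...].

0: W B3 -> L3 miss  d=D]
1: R B3 -> L3 hit  d=D]
2: W B4 -> L0 miss  d=D]
3: W B0 -> L0 miss wb->B4  d=D]
4: R B1 -> L1 miss  d=-]
5: R B1 -> L1 hit  d=-]
6: R B1 -> L1 hit  d=-]
7: R B5 -> L1 miss  d=-]
8: W B5 -> L1 hit  d=D]
9: W B5 -> L1 hit  d=D]
10: W B5 -> L1 hit  d=D]
11: R B1 -> L1 miss wb->B5  d=-]

WB = [4, 5]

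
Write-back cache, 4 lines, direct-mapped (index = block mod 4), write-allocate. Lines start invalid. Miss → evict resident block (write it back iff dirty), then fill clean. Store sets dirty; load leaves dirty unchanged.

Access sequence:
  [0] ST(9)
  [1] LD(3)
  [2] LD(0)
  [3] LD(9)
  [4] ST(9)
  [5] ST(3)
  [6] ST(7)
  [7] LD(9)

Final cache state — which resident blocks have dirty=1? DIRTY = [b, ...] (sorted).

DIRTY = [7, 9]

0: W B9 → L1 miss [D]
1: R B3 → L3 miss [-]
2: R B0 → L0 miss [-]
3: R B9 → L1 hit [D]
4: W B9 → L1 hit [D]
5: W B3 → L3 hit [D]
6: W B7 → L3 miss wb→B3 [D]
7: R B9 → L1 hit [D]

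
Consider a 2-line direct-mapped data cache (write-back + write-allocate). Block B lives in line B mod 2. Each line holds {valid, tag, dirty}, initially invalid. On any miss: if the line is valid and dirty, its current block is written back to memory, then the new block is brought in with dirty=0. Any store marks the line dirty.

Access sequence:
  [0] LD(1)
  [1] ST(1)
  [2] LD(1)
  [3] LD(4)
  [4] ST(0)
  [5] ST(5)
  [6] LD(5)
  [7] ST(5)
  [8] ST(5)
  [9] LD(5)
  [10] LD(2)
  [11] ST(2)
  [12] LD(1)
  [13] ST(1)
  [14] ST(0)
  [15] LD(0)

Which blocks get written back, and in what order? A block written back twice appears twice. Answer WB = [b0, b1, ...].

0: R B1 -> L1 miss  d=-]
1: W B1 -> L1 hit  d=D]
2: R B1 -> L1 hit  d=D]
3: R B4 -> L0 miss  d=-]
4: W B0 -> L0 miss  d=D]
5: W B5 -> L1 miss wb->B1  d=D]
6: R B5 -> L1 hit  d=D]
7: W B5 -> L1 hit  d=D]
8: W B5 -> L1 hit  d=D]
9: R B5 -> L1 hit  d=D]
10: R B2 -> L0 miss wb->B0  d=-]
11: W B2 -> L0 hit  d=D]
12: R B1 -> L1 miss wb->B5  d=-]
13: W B1 -> L1 hit  d=D]
14: W B0 -> L0 miss wb->B2  d=D]
15: R B0 -> L0 hit  d=D]

WB = [1, 0, 5, 2]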